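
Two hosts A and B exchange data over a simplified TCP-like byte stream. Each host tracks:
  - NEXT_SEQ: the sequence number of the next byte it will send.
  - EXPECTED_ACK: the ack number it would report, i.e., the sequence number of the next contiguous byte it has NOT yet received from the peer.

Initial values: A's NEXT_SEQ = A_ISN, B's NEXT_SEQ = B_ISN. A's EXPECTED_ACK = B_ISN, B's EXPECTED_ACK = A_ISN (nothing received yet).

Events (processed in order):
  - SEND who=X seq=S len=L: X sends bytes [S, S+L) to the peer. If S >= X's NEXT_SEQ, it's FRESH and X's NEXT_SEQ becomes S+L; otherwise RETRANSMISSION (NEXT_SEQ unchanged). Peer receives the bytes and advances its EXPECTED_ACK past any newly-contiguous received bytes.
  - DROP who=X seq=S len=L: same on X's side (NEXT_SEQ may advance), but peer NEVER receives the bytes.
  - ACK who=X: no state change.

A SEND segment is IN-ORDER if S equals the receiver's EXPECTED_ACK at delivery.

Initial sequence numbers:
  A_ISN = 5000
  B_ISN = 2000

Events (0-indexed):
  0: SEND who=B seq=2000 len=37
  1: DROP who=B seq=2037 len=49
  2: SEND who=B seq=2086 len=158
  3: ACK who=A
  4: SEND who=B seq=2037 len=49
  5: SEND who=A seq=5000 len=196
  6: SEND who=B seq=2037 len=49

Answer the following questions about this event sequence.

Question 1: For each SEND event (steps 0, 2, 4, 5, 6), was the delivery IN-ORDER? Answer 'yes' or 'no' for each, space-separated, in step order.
Answer: yes no yes yes no

Derivation:
Step 0: SEND seq=2000 -> in-order
Step 2: SEND seq=2086 -> out-of-order
Step 4: SEND seq=2037 -> in-order
Step 5: SEND seq=5000 -> in-order
Step 6: SEND seq=2037 -> out-of-order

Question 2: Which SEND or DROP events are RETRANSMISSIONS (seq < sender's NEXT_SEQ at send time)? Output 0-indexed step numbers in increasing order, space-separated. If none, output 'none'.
Step 0: SEND seq=2000 -> fresh
Step 1: DROP seq=2037 -> fresh
Step 2: SEND seq=2086 -> fresh
Step 4: SEND seq=2037 -> retransmit
Step 5: SEND seq=5000 -> fresh
Step 6: SEND seq=2037 -> retransmit

Answer: 4 6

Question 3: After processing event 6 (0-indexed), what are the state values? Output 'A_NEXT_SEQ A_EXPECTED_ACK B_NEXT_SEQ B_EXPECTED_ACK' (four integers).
After event 0: A_seq=5000 A_ack=2037 B_seq=2037 B_ack=5000
After event 1: A_seq=5000 A_ack=2037 B_seq=2086 B_ack=5000
After event 2: A_seq=5000 A_ack=2037 B_seq=2244 B_ack=5000
After event 3: A_seq=5000 A_ack=2037 B_seq=2244 B_ack=5000
After event 4: A_seq=5000 A_ack=2244 B_seq=2244 B_ack=5000
After event 5: A_seq=5196 A_ack=2244 B_seq=2244 B_ack=5196
After event 6: A_seq=5196 A_ack=2244 B_seq=2244 B_ack=5196

5196 2244 2244 5196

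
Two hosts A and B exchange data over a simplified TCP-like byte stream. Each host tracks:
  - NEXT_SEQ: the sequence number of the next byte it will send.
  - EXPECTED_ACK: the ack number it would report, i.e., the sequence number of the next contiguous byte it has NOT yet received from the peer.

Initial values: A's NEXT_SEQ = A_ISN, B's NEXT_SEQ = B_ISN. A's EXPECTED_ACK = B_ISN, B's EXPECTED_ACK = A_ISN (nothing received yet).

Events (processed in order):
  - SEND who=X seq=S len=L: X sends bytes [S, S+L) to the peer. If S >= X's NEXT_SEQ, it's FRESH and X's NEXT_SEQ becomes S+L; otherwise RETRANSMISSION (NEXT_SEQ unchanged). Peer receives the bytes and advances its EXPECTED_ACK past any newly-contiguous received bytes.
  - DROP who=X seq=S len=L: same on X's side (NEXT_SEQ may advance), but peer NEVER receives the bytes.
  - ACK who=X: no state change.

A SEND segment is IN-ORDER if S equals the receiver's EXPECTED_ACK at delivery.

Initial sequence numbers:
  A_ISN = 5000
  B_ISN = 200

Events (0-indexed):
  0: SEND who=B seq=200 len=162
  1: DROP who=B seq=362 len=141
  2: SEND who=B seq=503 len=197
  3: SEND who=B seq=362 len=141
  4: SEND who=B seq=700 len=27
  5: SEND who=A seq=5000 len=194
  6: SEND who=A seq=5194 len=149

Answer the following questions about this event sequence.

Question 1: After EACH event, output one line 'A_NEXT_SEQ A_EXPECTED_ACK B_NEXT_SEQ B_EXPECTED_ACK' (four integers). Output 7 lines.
5000 362 362 5000
5000 362 503 5000
5000 362 700 5000
5000 700 700 5000
5000 727 727 5000
5194 727 727 5194
5343 727 727 5343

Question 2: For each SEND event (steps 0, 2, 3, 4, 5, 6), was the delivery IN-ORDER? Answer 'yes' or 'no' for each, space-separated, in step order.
Step 0: SEND seq=200 -> in-order
Step 2: SEND seq=503 -> out-of-order
Step 3: SEND seq=362 -> in-order
Step 4: SEND seq=700 -> in-order
Step 5: SEND seq=5000 -> in-order
Step 6: SEND seq=5194 -> in-order

Answer: yes no yes yes yes yes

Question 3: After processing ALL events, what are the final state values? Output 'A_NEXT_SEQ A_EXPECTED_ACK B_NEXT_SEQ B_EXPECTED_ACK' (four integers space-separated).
Answer: 5343 727 727 5343

Derivation:
After event 0: A_seq=5000 A_ack=362 B_seq=362 B_ack=5000
After event 1: A_seq=5000 A_ack=362 B_seq=503 B_ack=5000
After event 2: A_seq=5000 A_ack=362 B_seq=700 B_ack=5000
After event 3: A_seq=5000 A_ack=700 B_seq=700 B_ack=5000
After event 4: A_seq=5000 A_ack=727 B_seq=727 B_ack=5000
After event 5: A_seq=5194 A_ack=727 B_seq=727 B_ack=5194
After event 6: A_seq=5343 A_ack=727 B_seq=727 B_ack=5343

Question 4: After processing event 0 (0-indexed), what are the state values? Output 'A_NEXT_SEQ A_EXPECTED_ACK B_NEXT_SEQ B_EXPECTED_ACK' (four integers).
After event 0: A_seq=5000 A_ack=362 B_seq=362 B_ack=5000

5000 362 362 5000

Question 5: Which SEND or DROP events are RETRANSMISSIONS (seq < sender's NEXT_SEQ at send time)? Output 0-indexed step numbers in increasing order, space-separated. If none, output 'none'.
Step 0: SEND seq=200 -> fresh
Step 1: DROP seq=362 -> fresh
Step 2: SEND seq=503 -> fresh
Step 3: SEND seq=362 -> retransmit
Step 4: SEND seq=700 -> fresh
Step 5: SEND seq=5000 -> fresh
Step 6: SEND seq=5194 -> fresh

Answer: 3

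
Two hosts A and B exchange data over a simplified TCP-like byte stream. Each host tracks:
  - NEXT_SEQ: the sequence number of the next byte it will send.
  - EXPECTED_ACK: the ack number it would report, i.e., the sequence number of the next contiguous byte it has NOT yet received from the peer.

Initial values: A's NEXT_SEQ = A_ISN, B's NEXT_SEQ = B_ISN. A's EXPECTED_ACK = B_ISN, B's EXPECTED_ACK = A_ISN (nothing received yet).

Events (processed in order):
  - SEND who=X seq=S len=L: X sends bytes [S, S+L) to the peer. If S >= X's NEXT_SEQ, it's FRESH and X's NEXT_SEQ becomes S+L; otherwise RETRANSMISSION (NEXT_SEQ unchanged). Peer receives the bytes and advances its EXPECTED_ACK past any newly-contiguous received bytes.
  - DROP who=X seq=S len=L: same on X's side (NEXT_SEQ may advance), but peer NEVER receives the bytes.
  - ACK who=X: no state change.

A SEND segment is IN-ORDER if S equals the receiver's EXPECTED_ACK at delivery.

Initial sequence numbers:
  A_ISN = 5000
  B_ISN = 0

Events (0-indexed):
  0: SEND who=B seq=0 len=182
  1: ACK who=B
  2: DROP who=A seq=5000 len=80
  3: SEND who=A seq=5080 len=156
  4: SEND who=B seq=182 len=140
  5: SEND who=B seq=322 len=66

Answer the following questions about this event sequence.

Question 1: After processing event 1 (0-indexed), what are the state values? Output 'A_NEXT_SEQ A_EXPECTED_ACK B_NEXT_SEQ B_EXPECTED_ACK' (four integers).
After event 0: A_seq=5000 A_ack=182 B_seq=182 B_ack=5000
After event 1: A_seq=5000 A_ack=182 B_seq=182 B_ack=5000

5000 182 182 5000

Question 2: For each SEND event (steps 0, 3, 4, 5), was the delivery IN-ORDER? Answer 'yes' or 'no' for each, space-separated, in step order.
Step 0: SEND seq=0 -> in-order
Step 3: SEND seq=5080 -> out-of-order
Step 4: SEND seq=182 -> in-order
Step 5: SEND seq=322 -> in-order

Answer: yes no yes yes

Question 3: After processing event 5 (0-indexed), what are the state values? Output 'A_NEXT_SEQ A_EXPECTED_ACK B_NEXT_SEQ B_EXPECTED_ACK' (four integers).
After event 0: A_seq=5000 A_ack=182 B_seq=182 B_ack=5000
After event 1: A_seq=5000 A_ack=182 B_seq=182 B_ack=5000
After event 2: A_seq=5080 A_ack=182 B_seq=182 B_ack=5000
After event 3: A_seq=5236 A_ack=182 B_seq=182 B_ack=5000
After event 4: A_seq=5236 A_ack=322 B_seq=322 B_ack=5000
After event 5: A_seq=5236 A_ack=388 B_seq=388 B_ack=5000

5236 388 388 5000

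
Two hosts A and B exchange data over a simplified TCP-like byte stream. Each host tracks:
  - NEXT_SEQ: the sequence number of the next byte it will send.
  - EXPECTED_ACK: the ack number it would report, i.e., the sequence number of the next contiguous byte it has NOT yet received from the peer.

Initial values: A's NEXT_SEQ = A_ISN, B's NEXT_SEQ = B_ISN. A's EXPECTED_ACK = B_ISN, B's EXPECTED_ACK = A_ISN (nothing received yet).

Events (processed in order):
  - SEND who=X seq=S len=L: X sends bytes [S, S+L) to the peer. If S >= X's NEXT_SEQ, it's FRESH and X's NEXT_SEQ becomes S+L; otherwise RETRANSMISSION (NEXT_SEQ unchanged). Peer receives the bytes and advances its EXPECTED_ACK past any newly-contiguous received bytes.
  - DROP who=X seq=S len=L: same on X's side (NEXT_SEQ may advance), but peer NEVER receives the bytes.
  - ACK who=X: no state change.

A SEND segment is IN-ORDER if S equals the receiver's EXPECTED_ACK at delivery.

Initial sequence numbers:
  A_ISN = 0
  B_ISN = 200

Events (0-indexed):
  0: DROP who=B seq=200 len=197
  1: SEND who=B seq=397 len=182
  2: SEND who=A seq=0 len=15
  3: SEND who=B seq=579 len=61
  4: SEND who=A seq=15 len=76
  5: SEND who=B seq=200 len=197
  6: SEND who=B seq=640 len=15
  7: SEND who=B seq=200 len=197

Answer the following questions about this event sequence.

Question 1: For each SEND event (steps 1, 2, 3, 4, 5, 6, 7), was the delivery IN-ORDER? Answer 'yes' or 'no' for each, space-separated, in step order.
Step 1: SEND seq=397 -> out-of-order
Step 2: SEND seq=0 -> in-order
Step 3: SEND seq=579 -> out-of-order
Step 4: SEND seq=15 -> in-order
Step 5: SEND seq=200 -> in-order
Step 6: SEND seq=640 -> in-order
Step 7: SEND seq=200 -> out-of-order

Answer: no yes no yes yes yes no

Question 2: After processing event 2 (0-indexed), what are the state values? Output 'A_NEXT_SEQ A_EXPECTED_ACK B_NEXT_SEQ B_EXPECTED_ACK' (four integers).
After event 0: A_seq=0 A_ack=200 B_seq=397 B_ack=0
After event 1: A_seq=0 A_ack=200 B_seq=579 B_ack=0
After event 2: A_seq=15 A_ack=200 B_seq=579 B_ack=15

15 200 579 15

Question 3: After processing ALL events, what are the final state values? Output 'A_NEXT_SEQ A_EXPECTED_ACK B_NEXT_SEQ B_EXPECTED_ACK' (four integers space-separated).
After event 0: A_seq=0 A_ack=200 B_seq=397 B_ack=0
After event 1: A_seq=0 A_ack=200 B_seq=579 B_ack=0
After event 2: A_seq=15 A_ack=200 B_seq=579 B_ack=15
After event 3: A_seq=15 A_ack=200 B_seq=640 B_ack=15
After event 4: A_seq=91 A_ack=200 B_seq=640 B_ack=91
After event 5: A_seq=91 A_ack=640 B_seq=640 B_ack=91
After event 6: A_seq=91 A_ack=655 B_seq=655 B_ack=91
After event 7: A_seq=91 A_ack=655 B_seq=655 B_ack=91

Answer: 91 655 655 91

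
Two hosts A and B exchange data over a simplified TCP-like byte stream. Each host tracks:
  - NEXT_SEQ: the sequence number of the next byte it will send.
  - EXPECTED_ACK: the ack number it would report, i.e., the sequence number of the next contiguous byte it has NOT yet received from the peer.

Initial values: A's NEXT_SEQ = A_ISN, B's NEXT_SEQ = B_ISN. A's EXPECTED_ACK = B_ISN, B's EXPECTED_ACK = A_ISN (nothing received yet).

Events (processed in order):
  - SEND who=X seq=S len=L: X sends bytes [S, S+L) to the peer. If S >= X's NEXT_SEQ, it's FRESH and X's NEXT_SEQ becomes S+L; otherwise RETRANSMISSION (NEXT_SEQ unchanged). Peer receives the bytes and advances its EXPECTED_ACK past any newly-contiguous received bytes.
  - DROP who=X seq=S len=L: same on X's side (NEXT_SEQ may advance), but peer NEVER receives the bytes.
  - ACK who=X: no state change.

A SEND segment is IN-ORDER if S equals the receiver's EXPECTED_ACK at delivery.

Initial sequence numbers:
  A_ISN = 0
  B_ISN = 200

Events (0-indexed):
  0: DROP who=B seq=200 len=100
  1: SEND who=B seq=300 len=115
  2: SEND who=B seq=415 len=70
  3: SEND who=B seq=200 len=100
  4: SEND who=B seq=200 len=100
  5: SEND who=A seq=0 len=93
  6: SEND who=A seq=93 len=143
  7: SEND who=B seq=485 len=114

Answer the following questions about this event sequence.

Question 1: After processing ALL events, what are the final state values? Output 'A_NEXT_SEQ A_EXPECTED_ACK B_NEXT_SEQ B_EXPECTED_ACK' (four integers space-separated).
Answer: 236 599 599 236

Derivation:
After event 0: A_seq=0 A_ack=200 B_seq=300 B_ack=0
After event 1: A_seq=0 A_ack=200 B_seq=415 B_ack=0
After event 2: A_seq=0 A_ack=200 B_seq=485 B_ack=0
After event 3: A_seq=0 A_ack=485 B_seq=485 B_ack=0
After event 4: A_seq=0 A_ack=485 B_seq=485 B_ack=0
After event 5: A_seq=93 A_ack=485 B_seq=485 B_ack=93
After event 6: A_seq=236 A_ack=485 B_seq=485 B_ack=236
After event 7: A_seq=236 A_ack=599 B_seq=599 B_ack=236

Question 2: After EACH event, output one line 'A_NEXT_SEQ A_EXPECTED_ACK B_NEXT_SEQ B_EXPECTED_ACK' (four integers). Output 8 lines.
0 200 300 0
0 200 415 0
0 200 485 0
0 485 485 0
0 485 485 0
93 485 485 93
236 485 485 236
236 599 599 236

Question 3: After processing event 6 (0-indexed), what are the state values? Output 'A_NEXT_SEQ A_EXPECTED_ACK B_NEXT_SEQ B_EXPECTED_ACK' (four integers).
After event 0: A_seq=0 A_ack=200 B_seq=300 B_ack=0
After event 1: A_seq=0 A_ack=200 B_seq=415 B_ack=0
After event 2: A_seq=0 A_ack=200 B_seq=485 B_ack=0
After event 3: A_seq=0 A_ack=485 B_seq=485 B_ack=0
After event 4: A_seq=0 A_ack=485 B_seq=485 B_ack=0
After event 5: A_seq=93 A_ack=485 B_seq=485 B_ack=93
After event 6: A_seq=236 A_ack=485 B_seq=485 B_ack=236

236 485 485 236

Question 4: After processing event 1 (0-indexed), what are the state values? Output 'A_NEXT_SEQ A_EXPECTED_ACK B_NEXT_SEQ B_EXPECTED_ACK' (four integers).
After event 0: A_seq=0 A_ack=200 B_seq=300 B_ack=0
After event 1: A_seq=0 A_ack=200 B_seq=415 B_ack=0

0 200 415 0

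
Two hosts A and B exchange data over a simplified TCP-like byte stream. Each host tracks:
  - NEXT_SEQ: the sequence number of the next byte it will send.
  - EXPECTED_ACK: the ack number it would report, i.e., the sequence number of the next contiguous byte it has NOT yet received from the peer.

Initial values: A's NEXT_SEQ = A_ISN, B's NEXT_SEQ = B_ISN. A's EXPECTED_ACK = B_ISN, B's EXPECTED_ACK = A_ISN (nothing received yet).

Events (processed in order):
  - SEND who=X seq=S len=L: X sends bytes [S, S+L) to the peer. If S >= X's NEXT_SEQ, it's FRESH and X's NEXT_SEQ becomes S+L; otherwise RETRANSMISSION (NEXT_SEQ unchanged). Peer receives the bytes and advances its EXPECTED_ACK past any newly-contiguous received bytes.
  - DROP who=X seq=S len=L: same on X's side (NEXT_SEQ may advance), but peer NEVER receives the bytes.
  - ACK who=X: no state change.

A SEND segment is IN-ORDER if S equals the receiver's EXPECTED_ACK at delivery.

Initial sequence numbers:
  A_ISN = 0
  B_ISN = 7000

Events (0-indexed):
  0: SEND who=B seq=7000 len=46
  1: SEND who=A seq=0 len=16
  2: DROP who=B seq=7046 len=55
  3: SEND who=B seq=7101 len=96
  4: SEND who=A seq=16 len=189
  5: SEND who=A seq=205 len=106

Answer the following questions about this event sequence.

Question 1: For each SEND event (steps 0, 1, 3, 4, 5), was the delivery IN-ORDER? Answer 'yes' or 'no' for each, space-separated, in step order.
Step 0: SEND seq=7000 -> in-order
Step 1: SEND seq=0 -> in-order
Step 3: SEND seq=7101 -> out-of-order
Step 4: SEND seq=16 -> in-order
Step 5: SEND seq=205 -> in-order

Answer: yes yes no yes yes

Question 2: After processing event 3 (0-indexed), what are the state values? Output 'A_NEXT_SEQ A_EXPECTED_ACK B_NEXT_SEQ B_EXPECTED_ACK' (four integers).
After event 0: A_seq=0 A_ack=7046 B_seq=7046 B_ack=0
After event 1: A_seq=16 A_ack=7046 B_seq=7046 B_ack=16
After event 2: A_seq=16 A_ack=7046 B_seq=7101 B_ack=16
After event 3: A_seq=16 A_ack=7046 B_seq=7197 B_ack=16

16 7046 7197 16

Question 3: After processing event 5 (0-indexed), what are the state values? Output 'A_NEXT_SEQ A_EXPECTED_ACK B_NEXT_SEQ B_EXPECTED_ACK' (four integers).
After event 0: A_seq=0 A_ack=7046 B_seq=7046 B_ack=0
After event 1: A_seq=16 A_ack=7046 B_seq=7046 B_ack=16
After event 2: A_seq=16 A_ack=7046 B_seq=7101 B_ack=16
After event 3: A_seq=16 A_ack=7046 B_seq=7197 B_ack=16
After event 4: A_seq=205 A_ack=7046 B_seq=7197 B_ack=205
After event 5: A_seq=311 A_ack=7046 B_seq=7197 B_ack=311

311 7046 7197 311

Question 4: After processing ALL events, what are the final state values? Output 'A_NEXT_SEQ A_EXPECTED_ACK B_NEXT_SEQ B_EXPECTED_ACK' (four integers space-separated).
After event 0: A_seq=0 A_ack=7046 B_seq=7046 B_ack=0
After event 1: A_seq=16 A_ack=7046 B_seq=7046 B_ack=16
After event 2: A_seq=16 A_ack=7046 B_seq=7101 B_ack=16
After event 3: A_seq=16 A_ack=7046 B_seq=7197 B_ack=16
After event 4: A_seq=205 A_ack=7046 B_seq=7197 B_ack=205
After event 5: A_seq=311 A_ack=7046 B_seq=7197 B_ack=311

Answer: 311 7046 7197 311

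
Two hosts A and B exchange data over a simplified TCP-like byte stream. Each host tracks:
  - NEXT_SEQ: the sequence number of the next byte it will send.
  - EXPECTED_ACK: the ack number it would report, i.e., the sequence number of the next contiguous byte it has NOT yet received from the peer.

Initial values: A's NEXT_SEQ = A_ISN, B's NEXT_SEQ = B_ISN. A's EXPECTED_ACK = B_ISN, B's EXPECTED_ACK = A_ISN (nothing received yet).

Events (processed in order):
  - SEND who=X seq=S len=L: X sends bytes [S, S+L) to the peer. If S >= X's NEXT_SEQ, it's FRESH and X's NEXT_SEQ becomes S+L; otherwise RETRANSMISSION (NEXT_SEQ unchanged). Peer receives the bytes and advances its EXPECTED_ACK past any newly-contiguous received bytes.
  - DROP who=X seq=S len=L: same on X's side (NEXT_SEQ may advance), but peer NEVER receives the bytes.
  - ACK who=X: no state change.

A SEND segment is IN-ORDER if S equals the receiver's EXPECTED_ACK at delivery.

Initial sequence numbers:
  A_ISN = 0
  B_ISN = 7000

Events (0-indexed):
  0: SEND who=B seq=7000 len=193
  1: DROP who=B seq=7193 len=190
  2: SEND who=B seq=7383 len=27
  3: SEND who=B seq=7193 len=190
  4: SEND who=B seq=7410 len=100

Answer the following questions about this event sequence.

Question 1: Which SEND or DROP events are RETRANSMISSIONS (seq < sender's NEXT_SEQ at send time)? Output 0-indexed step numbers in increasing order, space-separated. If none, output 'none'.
Answer: 3

Derivation:
Step 0: SEND seq=7000 -> fresh
Step 1: DROP seq=7193 -> fresh
Step 2: SEND seq=7383 -> fresh
Step 3: SEND seq=7193 -> retransmit
Step 4: SEND seq=7410 -> fresh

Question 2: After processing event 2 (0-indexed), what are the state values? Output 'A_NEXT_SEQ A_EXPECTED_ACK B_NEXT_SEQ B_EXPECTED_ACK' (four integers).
After event 0: A_seq=0 A_ack=7193 B_seq=7193 B_ack=0
After event 1: A_seq=0 A_ack=7193 B_seq=7383 B_ack=0
After event 2: A_seq=0 A_ack=7193 B_seq=7410 B_ack=0

0 7193 7410 0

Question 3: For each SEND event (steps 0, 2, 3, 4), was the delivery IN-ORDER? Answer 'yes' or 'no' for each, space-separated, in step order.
Answer: yes no yes yes

Derivation:
Step 0: SEND seq=7000 -> in-order
Step 2: SEND seq=7383 -> out-of-order
Step 3: SEND seq=7193 -> in-order
Step 4: SEND seq=7410 -> in-order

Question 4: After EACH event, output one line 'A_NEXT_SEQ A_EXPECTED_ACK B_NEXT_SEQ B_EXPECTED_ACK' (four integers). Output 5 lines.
0 7193 7193 0
0 7193 7383 0
0 7193 7410 0
0 7410 7410 0
0 7510 7510 0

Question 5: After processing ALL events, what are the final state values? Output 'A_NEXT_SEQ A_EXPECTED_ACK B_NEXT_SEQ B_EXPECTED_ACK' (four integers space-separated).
Answer: 0 7510 7510 0

Derivation:
After event 0: A_seq=0 A_ack=7193 B_seq=7193 B_ack=0
After event 1: A_seq=0 A_ack=7193 B_seq=7383 B_ack=0
After event 2: A_seq=0 A_ack=7193 B_seq=7410 B_ack=0
After event 3: A_seq=0 A_ack=7410 B_seq=7410 B_ack=0
After event 4: A_seq=0 A_ack=7510 B_seq=7510 B_ack=0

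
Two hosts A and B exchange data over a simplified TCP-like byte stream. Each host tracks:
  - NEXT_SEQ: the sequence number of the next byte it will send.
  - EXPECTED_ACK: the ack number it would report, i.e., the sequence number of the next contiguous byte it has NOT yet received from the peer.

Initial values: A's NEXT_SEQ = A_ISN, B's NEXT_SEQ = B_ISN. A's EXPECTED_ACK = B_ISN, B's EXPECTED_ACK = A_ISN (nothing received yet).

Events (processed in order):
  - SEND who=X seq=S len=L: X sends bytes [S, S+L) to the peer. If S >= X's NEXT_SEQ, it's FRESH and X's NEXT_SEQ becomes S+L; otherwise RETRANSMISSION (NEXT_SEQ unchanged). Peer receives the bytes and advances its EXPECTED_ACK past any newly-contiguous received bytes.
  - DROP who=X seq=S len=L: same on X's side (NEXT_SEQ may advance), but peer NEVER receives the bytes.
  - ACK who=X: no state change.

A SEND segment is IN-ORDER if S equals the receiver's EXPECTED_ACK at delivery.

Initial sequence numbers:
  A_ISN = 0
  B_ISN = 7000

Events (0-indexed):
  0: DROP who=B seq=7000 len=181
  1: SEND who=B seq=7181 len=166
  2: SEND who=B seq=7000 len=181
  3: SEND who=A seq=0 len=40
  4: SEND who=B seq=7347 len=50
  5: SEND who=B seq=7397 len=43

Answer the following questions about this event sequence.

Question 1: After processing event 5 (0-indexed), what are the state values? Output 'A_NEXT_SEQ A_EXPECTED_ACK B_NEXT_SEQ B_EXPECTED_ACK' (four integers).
After event 0: A_seq=0 A_ack=7000 B_seq=7181 B_ack=0
After event 1: A_seq=0 A_ack=7000 B_seq=7347 B_ack=0
After event 2: A_seq=0 A_ack=7347 B_seq=7347 B_ack=0
After event 3: A_seq=40 A_ack=7347 B_seq=7347 B_ack=40
After event 4: A_seq=40 A_ack=7397 B_seq=7397 B_ack=40
After event 5: A_seq=40 A_ack=7440 B_seq=7440 B_ack=40

40 7440 7440 40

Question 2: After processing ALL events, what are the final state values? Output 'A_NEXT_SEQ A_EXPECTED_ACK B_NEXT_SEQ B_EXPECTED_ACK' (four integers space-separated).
After event 0: A_seq=0 A_ack=7000 B_seq=7181 B_ack=0
After event 1: A_seq=0 A_ack=7000 B_seq=7347 B_ack=0
After event 2: A_seq=0 A_ack=7347 B_seq=7347 B_ack=0
After event 3: A_seq=40 A_ack=7347 B_seq=7347 B_ack=40
After event 4: A_seq=40 A_ack=7397 B_seq=7397 B_ack=40
After event 5: A_seq=40 A_ack=7440 B_seq=7440 B_ack=40

Answer: 40 7440 7440 40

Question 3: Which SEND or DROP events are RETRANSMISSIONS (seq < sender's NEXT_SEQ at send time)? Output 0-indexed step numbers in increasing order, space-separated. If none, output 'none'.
Answer: 2

Derivation:
Step 0: DROP seq=7000 -> fresh
Step 1: SEND seq=7181 -> fresh
Step 2: SEND seq=7000 -> retransmit
Step 3: SEND seq=0 -> fresh
Step 4: SEND seq=7347 -> fresh
Step 5: SEND seq=7397 -> fresh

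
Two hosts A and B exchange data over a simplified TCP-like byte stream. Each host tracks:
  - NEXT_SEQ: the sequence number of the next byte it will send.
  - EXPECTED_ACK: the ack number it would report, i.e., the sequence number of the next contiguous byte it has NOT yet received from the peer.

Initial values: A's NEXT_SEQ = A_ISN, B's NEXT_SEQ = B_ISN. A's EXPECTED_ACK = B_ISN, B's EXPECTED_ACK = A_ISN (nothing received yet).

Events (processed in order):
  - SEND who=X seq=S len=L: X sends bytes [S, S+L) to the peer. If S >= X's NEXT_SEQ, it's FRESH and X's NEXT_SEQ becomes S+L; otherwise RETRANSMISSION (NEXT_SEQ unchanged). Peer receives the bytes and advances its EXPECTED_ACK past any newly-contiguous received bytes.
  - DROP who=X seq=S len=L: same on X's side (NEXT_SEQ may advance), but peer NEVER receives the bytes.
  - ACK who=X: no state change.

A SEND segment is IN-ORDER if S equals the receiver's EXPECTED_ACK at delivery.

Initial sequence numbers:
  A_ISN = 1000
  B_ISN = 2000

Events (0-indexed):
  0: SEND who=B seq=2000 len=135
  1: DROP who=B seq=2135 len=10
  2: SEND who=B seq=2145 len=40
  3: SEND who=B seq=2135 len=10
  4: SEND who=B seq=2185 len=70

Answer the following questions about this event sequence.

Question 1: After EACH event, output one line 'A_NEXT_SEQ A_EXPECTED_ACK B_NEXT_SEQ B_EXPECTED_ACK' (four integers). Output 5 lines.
1000 2135 2135 1000
1000 2135 2145 1000
1000 2135 2185 1000
1000 2185 2185 1000
1000 2255 2255 1000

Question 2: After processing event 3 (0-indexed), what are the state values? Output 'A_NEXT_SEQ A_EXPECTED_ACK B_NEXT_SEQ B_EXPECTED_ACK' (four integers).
After event 0: A_seq=1000 A_ack=2135 B_seq=2135 B_ack=1000
After event 1: A_seq=1000 A_ack=2135 B_seq=2145 B_ack=1000
After event 2: A_seq=1000 A_ack=2135 B_seq=2185 B_ack=1000
After event 3: A_seq=1000 A_ack=2185 B_seq=2185 B_ack=1000

1000 2185 2185 1000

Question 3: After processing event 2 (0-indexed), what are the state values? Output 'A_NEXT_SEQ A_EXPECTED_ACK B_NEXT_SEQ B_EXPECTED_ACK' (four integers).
After event 0: A_seq=1000 A_ack=2135 B_seq=2135 B_ack=1000
After event 1: A_seq=1000 A_ack=2135 B_seq=2145 B_ack=1000
After event 2: A_seq=1000 A_ack=2135 B_seq=2185 B_ack=1000

1000 2135 2185 1000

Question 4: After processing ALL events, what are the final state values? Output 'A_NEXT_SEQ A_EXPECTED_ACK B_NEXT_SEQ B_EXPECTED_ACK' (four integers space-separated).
After event 0: A_seq=1000 A_ack=2135 B_seq=2135 B_ack=1000
After event 1: A_seq=1000 A_ack=2135 B_seq=2145 B_ack=1000
After event 2: A_seq=1000 A_ack=2135 B_seq=2185 B_ack=1000
After event 3: A_seq=1000 A_ack=2185 B_seq=2185 B_ack=1000
After event 4: A_seq=1000 A_ack=2255 B_seq=2255 B_ack=1000

Answer: 1000 2255 2255 1000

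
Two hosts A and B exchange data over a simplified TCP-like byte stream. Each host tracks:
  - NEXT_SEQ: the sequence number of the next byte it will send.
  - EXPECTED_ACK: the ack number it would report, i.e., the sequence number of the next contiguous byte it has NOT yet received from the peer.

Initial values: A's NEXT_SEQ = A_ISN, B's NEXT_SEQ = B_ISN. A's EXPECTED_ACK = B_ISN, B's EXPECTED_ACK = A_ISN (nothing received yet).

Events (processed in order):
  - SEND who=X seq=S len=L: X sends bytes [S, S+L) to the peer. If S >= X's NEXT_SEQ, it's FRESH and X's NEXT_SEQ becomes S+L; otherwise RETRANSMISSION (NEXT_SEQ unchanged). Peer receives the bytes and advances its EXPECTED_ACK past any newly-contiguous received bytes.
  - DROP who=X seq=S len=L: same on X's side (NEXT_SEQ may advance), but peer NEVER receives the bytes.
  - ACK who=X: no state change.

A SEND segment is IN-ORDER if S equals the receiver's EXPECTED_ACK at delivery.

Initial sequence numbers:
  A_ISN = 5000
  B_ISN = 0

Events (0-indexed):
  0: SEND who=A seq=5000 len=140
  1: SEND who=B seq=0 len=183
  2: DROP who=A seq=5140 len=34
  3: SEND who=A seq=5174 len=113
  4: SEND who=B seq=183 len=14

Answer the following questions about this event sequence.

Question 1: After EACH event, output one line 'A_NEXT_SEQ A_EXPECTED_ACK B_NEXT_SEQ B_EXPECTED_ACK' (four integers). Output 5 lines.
5140 0 0 5140
5140 183 183 5140
5174 183 183 5140
5287 183 183 5140
5287 197 197 5140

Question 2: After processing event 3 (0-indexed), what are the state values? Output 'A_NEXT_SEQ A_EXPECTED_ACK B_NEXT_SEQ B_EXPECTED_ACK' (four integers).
After event 0: A_seq=5140 A_ack=0 B_seq=0 B_ack=5140
After event 1: A_seq=5140 A_ack=183 B_seq=183 B_ack=5140
After event 2: A_seq=5174 A_ack=183 B_seq=183 B_ack=5140
After event 3: A_seq=5287 A_ack=183 B_seq=183 B_ack=5140

5287 183 183 5140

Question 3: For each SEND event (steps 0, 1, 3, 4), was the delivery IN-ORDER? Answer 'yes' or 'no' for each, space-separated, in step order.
Step 0: SEND seq=5000 -> in-order
Step 1: SEND seq=0 -> in-order
Step 3: SEND seq=5174 -> out-of-order
Step 4: SEND seq=183 -> in-order

Answer: yes yes no yes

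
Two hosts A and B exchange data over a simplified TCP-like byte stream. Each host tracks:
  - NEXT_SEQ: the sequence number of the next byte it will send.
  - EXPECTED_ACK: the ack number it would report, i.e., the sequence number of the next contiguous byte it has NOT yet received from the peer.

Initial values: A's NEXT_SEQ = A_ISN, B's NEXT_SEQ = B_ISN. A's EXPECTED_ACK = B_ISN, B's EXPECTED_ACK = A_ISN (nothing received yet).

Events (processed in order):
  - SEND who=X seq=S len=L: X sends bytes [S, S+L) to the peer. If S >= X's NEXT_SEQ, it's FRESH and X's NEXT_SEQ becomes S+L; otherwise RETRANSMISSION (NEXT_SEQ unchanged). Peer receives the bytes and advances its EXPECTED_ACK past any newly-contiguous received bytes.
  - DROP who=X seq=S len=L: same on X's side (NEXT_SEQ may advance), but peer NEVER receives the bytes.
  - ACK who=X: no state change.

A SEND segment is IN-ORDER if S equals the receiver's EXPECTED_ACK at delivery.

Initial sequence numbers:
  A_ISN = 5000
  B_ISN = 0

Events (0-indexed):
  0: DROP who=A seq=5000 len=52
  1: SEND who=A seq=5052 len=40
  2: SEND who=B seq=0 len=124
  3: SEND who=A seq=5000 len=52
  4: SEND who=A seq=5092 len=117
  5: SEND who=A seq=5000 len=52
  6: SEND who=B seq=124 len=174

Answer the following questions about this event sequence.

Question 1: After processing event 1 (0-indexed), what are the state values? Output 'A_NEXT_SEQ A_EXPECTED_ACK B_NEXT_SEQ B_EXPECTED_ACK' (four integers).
After event 0: A_seq=5052 A_ack=0 B_seq=0 B_ack=5000
After event 1: A_seq=5092 A_ack=0 B_seq=0 B_ack=5000

5092 0 0 5000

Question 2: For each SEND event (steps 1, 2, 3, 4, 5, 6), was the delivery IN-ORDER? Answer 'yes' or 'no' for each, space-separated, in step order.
Answer: no yes yes yes no yes

Derivation:
Step 1: SEND seq=5052 -> out-of-order
Step 2: SEND seq=0 -> in-order
Step 3: SEND seq=5000 -> in-order
Step 4: SEND seq=5092 -> in-order
Step 5: SEND seq=5000 -> out-of-order
Step 6: SEND seq=124 -> in-order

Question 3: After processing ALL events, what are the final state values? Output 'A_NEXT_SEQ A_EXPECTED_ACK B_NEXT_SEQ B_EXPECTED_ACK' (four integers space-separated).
Answer: 5209 298 298 5209

Derivation:
After event 0: A_seq=5052 A_ack=0 B_seq=0 B_ack=5000
After event 1: A_seq=5092 A_ack=0 B_seq=0 B_ack=5000
After event 2: A_seq=5092 A_ack=124 B_seq=124 B_ack=5000
After event 3: A_seq=5092 A_ack=124 B_seq=124 B_ack=5092
After event 4: A_seq=5209 A_ack=124 B_seq=124 B_ack=5209
After event 5: A_seq=5209 A_ack=124 B_seq=124 B_ack=5209
After event 6: A_seq=5209 A_ack=298 B_seq=298 B_ack=5209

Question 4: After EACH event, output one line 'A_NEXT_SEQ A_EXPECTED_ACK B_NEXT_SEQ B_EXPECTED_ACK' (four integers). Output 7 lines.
5052 0 0 5000
5092 0 0 5000
5092 124 124 5000
5092 124 124 5092
5209 124 124 5209
5209 124 124 5209
5209 298 298 5209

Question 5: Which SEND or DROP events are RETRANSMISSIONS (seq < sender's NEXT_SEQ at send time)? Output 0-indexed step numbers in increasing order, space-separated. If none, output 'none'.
Answer: 3 5

Derivation:
Step 0: DROP seq=5000 -> fresh
Step 1: SEND seq=5052 -> fresh
Step 2: SEND seq=0 -> fresh
Step 3: SEND seq=5000 -> retransmit
Step 4: SEND seq=5092 -> fresh
Step 5: SEND seq=5000 -> retransmit
Step 6: SEND seq=124 -> fresh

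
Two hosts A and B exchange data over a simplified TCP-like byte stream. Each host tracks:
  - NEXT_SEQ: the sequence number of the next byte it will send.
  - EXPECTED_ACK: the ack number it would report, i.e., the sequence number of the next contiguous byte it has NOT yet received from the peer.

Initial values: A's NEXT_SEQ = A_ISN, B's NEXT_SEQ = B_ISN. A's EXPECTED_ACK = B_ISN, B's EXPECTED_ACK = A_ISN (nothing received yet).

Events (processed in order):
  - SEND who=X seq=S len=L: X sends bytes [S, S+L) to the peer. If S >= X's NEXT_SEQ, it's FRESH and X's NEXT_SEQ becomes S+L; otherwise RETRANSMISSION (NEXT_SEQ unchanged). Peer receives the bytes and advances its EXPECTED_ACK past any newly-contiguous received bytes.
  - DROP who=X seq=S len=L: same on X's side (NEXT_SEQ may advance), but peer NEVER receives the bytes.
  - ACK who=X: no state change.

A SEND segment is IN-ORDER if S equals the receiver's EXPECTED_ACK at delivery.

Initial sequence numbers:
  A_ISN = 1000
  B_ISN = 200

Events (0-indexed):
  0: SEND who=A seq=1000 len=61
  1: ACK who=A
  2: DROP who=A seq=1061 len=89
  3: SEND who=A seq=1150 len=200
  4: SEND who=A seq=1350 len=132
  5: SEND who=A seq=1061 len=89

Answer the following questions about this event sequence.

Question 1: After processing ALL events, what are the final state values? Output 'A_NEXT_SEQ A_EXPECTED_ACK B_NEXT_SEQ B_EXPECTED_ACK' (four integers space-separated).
After event 0: A_seq=1061 A_ack=200 B_seq=200 B_ack=1061
After event 1: A_seq=1061 A_ack=200 B_seq=200 B_ack=1061
After event 2: A_seq=1150 A_ack=200 B_seq=200 B_ack=1061
After event 3: A_seq=1350 A_ack=200 B_seq=200 B_ack=1061
After event 4: A_seq=1482 A_ack=200 B_seq=200 B_ack=1061
After event 5: A_seq=1482 A_ack=200 B_seq=200 B_ack=1482

Answer: 1482 200 200 1482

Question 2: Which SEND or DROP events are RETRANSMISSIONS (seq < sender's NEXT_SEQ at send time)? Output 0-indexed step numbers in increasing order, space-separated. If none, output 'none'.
Answer: 5

Derivation:
Step 0: SEND seq=1000 -> fresh
Step 2: DROP seq=1061 -> fresh
Step 3: SEND seq=1150 -> fresh
Step 4: SEND seq=1350 -> fresh
Step 5: SEND seq=1061 -> retransmit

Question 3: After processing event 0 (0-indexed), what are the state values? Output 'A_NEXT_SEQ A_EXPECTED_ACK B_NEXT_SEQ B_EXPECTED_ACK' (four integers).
After event 0: A_seq=1061 A_ack=200 B_seq=200 B_ack=1061

1061 200 200 1061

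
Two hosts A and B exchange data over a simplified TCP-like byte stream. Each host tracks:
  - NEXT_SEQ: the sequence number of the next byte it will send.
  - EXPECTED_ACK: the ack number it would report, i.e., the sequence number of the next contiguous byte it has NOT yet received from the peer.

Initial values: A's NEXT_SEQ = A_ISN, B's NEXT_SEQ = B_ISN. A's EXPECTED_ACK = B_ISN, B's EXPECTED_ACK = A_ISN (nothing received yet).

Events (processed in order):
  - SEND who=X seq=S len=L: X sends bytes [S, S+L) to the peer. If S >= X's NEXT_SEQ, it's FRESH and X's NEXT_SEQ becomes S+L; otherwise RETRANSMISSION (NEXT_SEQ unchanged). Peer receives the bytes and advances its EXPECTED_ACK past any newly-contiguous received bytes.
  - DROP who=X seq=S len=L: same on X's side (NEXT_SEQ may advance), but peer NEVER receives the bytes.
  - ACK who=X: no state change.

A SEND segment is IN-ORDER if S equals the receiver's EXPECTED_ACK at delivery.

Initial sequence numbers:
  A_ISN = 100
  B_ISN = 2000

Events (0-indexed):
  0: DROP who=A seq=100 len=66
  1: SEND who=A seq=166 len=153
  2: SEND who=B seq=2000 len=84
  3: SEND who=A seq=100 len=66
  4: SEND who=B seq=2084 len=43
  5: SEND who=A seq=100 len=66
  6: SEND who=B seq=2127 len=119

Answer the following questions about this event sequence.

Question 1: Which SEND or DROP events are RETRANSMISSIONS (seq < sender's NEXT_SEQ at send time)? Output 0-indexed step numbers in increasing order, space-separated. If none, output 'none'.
Answer: 3 5

Derivation:
Step 0: DROP seq=100 -> fresh
Step 1: SEND seq=166 -> fresh
Step 2: SEND seq=2000 -> fresh
Step 3: SEND seq=100 -> retransmit
Step 4: SEND seq=2084 -> fresh
Step 5: SEND seq=100 -> retransmit
Step 6: SEND seq=2127 -> fresh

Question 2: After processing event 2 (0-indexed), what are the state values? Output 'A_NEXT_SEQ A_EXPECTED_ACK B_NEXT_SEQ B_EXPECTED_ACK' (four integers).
After event 0: A_seq=166 A_ack=2000 B_seq=2000 B_ack=100
After event 1: A_seq=319 A_ack=2000 B_seq=2000 B_ack=100
After event 2: A_seq=319 A_ack=2084 B_seq=2084 B_ack=100

319 2084 2084 100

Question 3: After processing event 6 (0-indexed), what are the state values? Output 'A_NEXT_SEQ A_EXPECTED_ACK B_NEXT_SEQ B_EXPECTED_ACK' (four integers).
After event 0: A_seq=166 A_ack=2000 B_seq=2000 B_ack=100
After event 1: A_seq=319 A_ack=2000 B_seq=2000 B_ack=100
After event 2: A_seq=319 A_ack=2084 B_seq=2084 B_ack=100
After event 3: A_seq=319 A_ack=2084 B_seq=2084 B_ack=319
After event 4: A_seq=319 A_ack=2127 B_seq=2127 B_ack=319
After event 5: A_seq=319 A_ack=2127 B_seq=2127 B_ack=319
After event 6: A_seq=319 A_ack=2246 B_seq=2246 B_ack=319

319 2246 2246 319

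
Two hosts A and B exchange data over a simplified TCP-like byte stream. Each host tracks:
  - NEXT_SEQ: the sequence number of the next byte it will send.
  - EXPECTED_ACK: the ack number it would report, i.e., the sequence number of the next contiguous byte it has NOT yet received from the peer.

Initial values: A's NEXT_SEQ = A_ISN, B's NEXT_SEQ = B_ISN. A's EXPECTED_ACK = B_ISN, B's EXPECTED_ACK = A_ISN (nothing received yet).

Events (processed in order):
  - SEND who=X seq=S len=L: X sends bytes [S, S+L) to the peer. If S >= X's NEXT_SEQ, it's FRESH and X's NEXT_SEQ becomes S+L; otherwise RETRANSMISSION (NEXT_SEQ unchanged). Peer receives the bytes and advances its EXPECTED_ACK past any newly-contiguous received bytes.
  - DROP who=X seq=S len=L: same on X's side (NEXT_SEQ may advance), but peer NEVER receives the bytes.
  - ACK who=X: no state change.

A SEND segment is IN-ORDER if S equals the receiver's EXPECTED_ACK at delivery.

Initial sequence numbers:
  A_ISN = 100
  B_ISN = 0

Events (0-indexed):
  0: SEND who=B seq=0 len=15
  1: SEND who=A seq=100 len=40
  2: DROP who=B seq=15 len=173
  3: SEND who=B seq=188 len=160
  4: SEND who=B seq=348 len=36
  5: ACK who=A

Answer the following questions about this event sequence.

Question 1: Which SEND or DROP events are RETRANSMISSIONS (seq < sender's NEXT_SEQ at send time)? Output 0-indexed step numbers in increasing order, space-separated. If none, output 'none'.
Answer: none

Derivation:
Step 0: SEND seq=0 -> fresh
Step 1: SEND seq=100 -> fresh
Step 2: DROP seq=15 -> fresh
Step 3: SEND seq=188 -> fresh
Step 4: SEND seq=348 -> fresh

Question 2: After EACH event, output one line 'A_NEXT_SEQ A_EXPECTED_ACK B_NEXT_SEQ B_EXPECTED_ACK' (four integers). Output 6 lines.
100 15 15 100
140 15 15 140
140 15 188 140
140 15 348 140
140 15 384 140
140 15 384 140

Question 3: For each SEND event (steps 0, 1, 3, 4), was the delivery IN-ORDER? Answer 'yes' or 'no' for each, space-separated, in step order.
Answer: yes yes no no

Derivation:
Step 0: SEND seq=0 -> in-order
Step 1: SEND seq=100 -> in-order
Step 3: SEND seq=188 -> out-of-order
Step 4: SEND seq=348 -> out-of-order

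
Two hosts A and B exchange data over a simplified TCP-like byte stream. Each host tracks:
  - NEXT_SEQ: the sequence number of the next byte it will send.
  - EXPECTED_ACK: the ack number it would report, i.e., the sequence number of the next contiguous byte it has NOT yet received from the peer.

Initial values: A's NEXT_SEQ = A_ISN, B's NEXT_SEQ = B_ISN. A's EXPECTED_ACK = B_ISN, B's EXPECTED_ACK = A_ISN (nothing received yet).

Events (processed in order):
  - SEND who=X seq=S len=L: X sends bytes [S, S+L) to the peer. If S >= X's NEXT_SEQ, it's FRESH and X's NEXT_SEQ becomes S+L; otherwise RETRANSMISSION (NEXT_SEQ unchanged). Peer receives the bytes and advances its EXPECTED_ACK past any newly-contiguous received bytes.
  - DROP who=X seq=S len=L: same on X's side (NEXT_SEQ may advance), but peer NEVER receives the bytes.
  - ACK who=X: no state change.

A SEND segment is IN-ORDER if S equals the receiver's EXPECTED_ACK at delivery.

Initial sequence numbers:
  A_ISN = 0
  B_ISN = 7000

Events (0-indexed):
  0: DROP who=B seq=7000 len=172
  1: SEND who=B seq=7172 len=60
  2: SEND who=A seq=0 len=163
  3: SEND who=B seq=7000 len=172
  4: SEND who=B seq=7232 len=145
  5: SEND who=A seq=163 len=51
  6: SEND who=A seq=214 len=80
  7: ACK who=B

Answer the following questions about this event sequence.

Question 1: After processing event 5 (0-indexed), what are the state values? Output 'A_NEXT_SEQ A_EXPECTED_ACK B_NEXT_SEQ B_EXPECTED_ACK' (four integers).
After event 0: A_seq=0 A_ack=7000 B_seq=7172 B_ack=0
After event 1: A_seq=0 A_ack=7000 B_seq=7232 B_ack=0
After event 2: A_seq=163 A_ack=7000 B_seq=7232 B_ack=163
After event 3: A_seq=163 A_ack=7232 B_seq=7232 B_ack=163
After event 4: A_seq=163 A_ack=7377 B_seq=7377 B_ack=163
After event 5: A_seq=214 A_ack=7377 B_seq=7377 B_ack=214

214 7377 7377 214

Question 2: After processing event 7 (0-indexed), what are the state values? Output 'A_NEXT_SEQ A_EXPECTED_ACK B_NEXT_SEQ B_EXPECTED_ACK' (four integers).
After event 0: A_seq=0 A_ack=7000 B_seq=7172 B_ack=0
After event 1: A_seq=0 A_ack=7000 B_seq=7232 B_ack=0
After event 2: A_seq=163 A_ack=7000 B_seq=7232 B_ack=163
After event 3: A_seq=163 A_ack=7232 B_seq=7232 B_ack=163
After event 4: A_seq=163 A_ack=7377 B_seq=7377 B_ack=163
After event 5: A_seq=214 A_ack=7377 B_seq=7377 B_ack=214
After event 6: A_seq=294 A_ack=7377 B_seq=7377 B_ack=294
After event 7: A_seq=294 A_ack=7377 B_seq=7377 B_ack=294

294 7377 7377 294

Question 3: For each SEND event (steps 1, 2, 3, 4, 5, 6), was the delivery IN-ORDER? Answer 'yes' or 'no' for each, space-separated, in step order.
Step 1: SEND seq=7172 -> out-of-order
Step 2: SEND seq=0 -> in-order
Step 3: SEND seq=7000 -> in-order
Step 4: SEND seq=7232 -> in-order
Step 5: SEND seq=163 -> in-order
Step 6: SEND seq=214 -> in-order

Answer: no yes yes yes yes yes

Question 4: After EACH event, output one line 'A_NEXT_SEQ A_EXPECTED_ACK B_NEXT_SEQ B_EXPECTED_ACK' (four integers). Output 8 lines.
0 7000 7172 0
0 7000 7232 0
163 7000 7232 163
163 7232 7232 163
163 7377 7377 163
214 7377 7377 214
294 7377 7377 294
294 7377 7377 294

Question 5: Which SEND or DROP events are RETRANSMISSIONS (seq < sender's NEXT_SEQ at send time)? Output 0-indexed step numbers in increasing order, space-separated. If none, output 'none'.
Step 0: DROP seq=7000 -> fresh
Step 1: SEND seq=7172 -> fresh
Step 2: SEND seq=0 -> fresh
Step 3: SEND seq=7000 -> retransmit
Step 4: SEND seq=7232 -> fresh
Step 5: SEND seq=163 -> fresh
Step 6: SEND seq=214 -> fresh

Answer: 3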